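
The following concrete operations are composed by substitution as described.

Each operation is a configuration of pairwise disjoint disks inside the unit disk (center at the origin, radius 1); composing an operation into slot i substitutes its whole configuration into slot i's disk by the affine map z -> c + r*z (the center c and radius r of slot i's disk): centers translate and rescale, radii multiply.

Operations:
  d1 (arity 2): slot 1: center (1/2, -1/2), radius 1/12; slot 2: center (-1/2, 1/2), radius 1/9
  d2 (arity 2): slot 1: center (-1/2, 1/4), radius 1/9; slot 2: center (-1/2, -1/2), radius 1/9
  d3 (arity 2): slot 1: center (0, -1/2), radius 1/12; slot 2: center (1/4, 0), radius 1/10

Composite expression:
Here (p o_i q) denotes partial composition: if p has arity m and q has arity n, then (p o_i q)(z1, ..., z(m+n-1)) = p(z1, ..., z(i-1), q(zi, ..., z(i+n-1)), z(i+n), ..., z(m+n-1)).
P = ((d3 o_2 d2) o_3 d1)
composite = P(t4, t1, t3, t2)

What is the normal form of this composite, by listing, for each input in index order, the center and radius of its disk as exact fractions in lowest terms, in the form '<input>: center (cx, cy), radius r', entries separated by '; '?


t1: center (1/5, 1/40), radius 1/90; t2: center (7/36, -2/45), radius 1/810; t3: center (37/180, -1/18), radius 1/1080; t4: center (0, -1/2), radius 1/12

Affine substitution under d3: radii multiply and t-centers shift.
input t4: composing its 1 substitution step yields center (0, -1/2), radius 1/12
input t1: composing its 2 substitution steps yields center (1/5, 1/40), radius 1/90
input t3: composing its 3 substitution steps yields center (37/180, -1/18), radius 1/1080
input t2: composing its 3 substitution steps yields center (7/36, -2/45), radius 1/810


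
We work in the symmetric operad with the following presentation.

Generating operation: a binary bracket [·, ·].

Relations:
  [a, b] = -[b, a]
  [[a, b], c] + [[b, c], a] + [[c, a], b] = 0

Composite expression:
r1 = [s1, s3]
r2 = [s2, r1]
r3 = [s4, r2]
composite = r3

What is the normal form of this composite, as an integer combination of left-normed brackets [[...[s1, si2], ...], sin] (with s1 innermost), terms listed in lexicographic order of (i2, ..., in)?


[[[s1, s3], s2], s4]

A multilinear Lie element is pinned by s1-initial words (s1 innermost).
Composite bracket: [s4, [s2, [s1, s3]]]
Expanding via [a, b] = ab - ba: 8 signed words (2^3 = 8).
The s1-initial words carry the normal form:
  the word s1s3s2s4 carries sign +1 and contributes +[[[s1, s3], s2], s4]


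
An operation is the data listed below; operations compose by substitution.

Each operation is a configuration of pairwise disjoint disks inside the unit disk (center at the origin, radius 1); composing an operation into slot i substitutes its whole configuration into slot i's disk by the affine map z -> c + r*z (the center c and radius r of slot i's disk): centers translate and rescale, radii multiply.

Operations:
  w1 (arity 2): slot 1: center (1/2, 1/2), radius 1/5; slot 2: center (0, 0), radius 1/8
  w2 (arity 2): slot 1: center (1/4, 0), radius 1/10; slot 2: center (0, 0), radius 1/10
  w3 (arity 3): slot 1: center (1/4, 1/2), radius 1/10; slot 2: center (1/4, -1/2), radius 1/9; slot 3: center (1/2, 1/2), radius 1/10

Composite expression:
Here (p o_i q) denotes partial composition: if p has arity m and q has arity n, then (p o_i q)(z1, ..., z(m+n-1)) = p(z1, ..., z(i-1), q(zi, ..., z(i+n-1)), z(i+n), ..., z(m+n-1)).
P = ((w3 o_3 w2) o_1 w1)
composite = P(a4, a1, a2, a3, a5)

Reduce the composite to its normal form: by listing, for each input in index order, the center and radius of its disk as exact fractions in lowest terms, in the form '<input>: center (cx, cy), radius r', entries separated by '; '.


Follow each a-input down from w3: c' goes to c + r*c', radius to r*r'.
tracing a4 down its 2-map path: center (3/10, 11/20), radius 1/50
tracing a1 down its 2-map path: center (1/4, 1/2), radius 1/80
tracing a2 down its 1-map path: center (1/4, -1/2), radius 1/9
tracing a3 down its 2-map path: center (21/40, 1/2), radius 1/100
tracing a5 down its 2-map path: center (1/2, 1/2), radius 1/100

a1: center (1/4, 1/2), radius 1/80; a2: center (1/4, -1/2), radius 1/9; a3: center (21/40, 1/2), radius 1/100; a4: center (3/10, 11/20), radius 1/50; a5: center (1/2, 1/2), radius 1/100


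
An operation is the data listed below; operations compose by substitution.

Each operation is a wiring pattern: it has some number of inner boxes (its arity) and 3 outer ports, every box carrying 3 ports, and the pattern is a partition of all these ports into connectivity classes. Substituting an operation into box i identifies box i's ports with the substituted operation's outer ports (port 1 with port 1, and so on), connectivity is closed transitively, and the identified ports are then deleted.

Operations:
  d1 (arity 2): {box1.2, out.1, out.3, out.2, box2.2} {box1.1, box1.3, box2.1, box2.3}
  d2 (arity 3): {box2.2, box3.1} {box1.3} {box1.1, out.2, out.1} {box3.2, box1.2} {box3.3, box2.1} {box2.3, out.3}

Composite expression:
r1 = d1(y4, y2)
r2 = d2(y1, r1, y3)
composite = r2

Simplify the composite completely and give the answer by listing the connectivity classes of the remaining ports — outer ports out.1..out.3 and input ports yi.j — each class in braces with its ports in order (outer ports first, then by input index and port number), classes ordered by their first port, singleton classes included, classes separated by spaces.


{out.1, out.2, y1.1} {out.3, y2.2, y3.1, y3.3, y4.2} {y1.2, y3.2} {y1.3} {y2.1, y2.3, y4.1, y4.3}

Substituting into d2 glues patterns; closure does the rest.
stage d1: inputs (y4, y2), connectivity {out.1, out.2, out.3, y2.2, y4.2} {y2.1, y2.3, y4.1, y4.3}, out.j its boundary
stage d2: inputs (y1, y4, y2, y3), connectivity {out.1, out.2, y1.1} {out.3, y2.2, y3.1, y3.3, y4.2} {y1.2, y3.2} {y1.3} {y2.1, y2.3, y4.1, y4.3}, out.j its boundary


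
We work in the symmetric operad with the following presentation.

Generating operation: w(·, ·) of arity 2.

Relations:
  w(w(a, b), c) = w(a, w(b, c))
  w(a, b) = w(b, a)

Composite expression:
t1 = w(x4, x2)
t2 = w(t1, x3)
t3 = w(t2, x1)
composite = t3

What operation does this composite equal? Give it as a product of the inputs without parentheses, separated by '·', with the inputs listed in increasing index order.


Reordering under w is free, so list the x-inputs canonically.
w(x4, x2) spells out as x4 · x2
w(w(x4, x2), x3) spells out as x4 · x2 · x3
w(w(w(x4, x2), x3), x1) spells out as x4 · x2 · x3 · x1
sorting the factors by input index: x1 · x2 · x3 · x4

x1 · x2 · x3 · x4


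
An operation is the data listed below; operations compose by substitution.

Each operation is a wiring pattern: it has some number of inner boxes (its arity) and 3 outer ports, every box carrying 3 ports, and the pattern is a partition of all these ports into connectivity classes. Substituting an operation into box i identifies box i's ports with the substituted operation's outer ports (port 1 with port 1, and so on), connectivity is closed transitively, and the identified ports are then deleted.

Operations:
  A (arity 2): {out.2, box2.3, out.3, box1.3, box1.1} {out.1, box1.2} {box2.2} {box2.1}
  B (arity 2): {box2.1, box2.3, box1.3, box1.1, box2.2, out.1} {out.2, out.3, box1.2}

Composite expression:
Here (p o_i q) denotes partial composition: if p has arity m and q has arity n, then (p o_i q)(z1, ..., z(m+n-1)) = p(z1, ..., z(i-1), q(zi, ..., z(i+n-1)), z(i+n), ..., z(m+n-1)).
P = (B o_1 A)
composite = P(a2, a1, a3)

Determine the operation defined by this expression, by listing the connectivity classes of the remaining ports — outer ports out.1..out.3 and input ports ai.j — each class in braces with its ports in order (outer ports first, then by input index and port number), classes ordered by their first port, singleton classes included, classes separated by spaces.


{out.1, out.2, out.3, a1.3, a2.1, a2.2, a2.3, a3.1, a3.2, a3.3} {a1.1} {a1.2}


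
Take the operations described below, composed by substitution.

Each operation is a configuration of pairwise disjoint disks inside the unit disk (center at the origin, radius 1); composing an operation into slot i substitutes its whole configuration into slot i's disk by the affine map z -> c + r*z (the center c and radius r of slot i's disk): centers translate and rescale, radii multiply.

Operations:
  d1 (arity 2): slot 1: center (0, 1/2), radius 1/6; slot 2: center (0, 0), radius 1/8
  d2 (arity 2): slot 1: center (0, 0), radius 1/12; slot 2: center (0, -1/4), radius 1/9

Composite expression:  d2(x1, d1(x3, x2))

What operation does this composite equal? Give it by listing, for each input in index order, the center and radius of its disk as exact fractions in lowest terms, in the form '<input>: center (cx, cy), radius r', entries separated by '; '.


x1: center (0, 0), radius 1/12; x2: center (0, -1/4), radius 1/72; x3: center (0, -7/36), radius 1/54

Follow each x-input down from d2: c' goes to c + r*c', radius to r*r'.
input x1: applying the 1 nested substitution gives center (0, 0), radius 1/12
input x3: applying the 2 nested substitutions gives center (0, -7/36), radius 1/54
input x2: applying the 2 nested substitutions gives center (0, -1/4), radius 1/72


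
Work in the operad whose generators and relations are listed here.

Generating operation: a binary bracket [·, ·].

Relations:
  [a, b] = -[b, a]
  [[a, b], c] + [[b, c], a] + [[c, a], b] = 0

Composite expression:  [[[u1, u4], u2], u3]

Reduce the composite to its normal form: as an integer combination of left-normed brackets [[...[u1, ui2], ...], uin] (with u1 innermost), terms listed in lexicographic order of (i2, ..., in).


[[[u1, u4], u2], u3]

Skip Jacobi rewriting: expand, keep u1-initial words, read off terms.
Composite bracket: [[[u1, u4], u2], u3]
The bracket unfolds into 8 signed words via [a, b] = ab - ba (2^3 = 8).
Words beginning with u1 determine it all:
  word u1u4u2u3 has sign +1, contributing +[[[u1, u4], u2], u3]


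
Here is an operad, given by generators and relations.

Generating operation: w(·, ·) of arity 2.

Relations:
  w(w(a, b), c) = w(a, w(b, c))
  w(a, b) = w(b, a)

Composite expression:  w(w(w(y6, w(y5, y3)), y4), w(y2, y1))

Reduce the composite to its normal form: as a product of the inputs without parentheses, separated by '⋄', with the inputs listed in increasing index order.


y1 ⋄ y2 ⋄ y3 ⋄ y4 ⋄ y5 ⋄ y6

Reordering under w is free, so list the y-inputs canonically.
w(y5, y3) linearizes to y5 ⋄ y3
w(y6, w(y5, y3)) linearizes to y6 ⋄ y5 ⋄ y3
w(w(y6, w(y5, y3)), y4) linearizes to y6 ⋄ y5 ⋄ y3 ⋄ y4
w(y2, y1) linearizes to y2 ⋄ y1
w(w(w(y6, w(y5, y3)), y4), w(y2, y1)) linearizes to y6 ⋄ y5 ⋄ y3 ⋄ y4 ⋄ y2 ⋄ y1
reordering the factors by index: y1 ⋄ y2 ⋄ y3 ⋄ y4 ⋄ y5 ⋄ y6


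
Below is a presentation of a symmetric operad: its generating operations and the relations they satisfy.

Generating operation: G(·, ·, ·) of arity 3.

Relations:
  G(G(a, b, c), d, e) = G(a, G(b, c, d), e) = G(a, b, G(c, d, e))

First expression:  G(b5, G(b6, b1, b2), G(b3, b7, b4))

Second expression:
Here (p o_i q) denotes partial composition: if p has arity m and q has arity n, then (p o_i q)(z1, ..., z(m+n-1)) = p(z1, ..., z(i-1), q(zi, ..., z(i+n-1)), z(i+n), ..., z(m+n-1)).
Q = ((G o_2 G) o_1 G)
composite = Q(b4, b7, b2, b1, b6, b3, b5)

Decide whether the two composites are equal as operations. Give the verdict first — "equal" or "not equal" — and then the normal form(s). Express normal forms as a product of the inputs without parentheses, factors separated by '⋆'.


not equal; first: b5 ⋆ b6 ⋆ b1 ⋆ b2 ⋆ b3 ⋆ b7 ⋆ b4; second: b4 ⋆ b7 ⋆ b2 ⋆ b1 ⋆ b6 ⋆ b3 ⋆ b5


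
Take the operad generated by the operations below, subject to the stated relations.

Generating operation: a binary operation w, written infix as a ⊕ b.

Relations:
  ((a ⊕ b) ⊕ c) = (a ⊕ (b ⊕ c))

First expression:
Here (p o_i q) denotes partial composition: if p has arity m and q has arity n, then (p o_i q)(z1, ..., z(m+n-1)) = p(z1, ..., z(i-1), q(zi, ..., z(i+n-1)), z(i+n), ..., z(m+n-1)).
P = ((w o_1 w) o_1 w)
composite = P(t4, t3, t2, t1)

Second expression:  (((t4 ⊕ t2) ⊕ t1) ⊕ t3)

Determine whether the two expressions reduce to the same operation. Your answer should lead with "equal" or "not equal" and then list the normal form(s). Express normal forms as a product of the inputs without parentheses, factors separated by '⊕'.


not equal; the first gives t4 ⊕ t3 ⊕ t2 ⊕ t1 and the second t4 ⊕ t2 ⊕ t1 ⊕ t3

The first expression reduces to t4 ⊕ t3 ⊕ t2 ⊕ t1
The second expression reduces to t4 ⊕ t2 ⊕ t1 ⊕ t3
No match — not equal.


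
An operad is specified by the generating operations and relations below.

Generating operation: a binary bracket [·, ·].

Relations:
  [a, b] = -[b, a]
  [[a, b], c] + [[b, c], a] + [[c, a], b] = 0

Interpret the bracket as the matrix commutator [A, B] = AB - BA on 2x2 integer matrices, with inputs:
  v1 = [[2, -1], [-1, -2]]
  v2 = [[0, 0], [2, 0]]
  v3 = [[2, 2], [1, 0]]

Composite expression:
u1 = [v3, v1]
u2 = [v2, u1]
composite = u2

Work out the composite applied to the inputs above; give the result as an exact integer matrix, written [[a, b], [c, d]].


[[20, 0], [-4, -20]]

[v3, v1] = [[-1, -10], [6, 1]]
[v2, [v3, v1]] = [[20, 0], [-4, -20]]


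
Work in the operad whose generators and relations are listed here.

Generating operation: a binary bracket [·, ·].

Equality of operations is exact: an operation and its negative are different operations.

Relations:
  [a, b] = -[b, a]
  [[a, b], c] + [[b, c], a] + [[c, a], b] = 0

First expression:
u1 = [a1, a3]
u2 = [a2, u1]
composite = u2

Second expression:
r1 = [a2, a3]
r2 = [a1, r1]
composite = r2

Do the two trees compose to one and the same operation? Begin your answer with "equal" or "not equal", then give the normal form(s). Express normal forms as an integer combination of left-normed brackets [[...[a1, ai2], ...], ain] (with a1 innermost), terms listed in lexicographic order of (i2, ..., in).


not equal; first: -[[a1, a3], a2]; second: [[a1, a2], a3] - [[a1, a3], a2]

The first expression reduces to -[[a1, a3], a2]
The second expression reduces to [[a1, a2], a3] - [[a1, a3], a2]
The forms do not match — not equal.


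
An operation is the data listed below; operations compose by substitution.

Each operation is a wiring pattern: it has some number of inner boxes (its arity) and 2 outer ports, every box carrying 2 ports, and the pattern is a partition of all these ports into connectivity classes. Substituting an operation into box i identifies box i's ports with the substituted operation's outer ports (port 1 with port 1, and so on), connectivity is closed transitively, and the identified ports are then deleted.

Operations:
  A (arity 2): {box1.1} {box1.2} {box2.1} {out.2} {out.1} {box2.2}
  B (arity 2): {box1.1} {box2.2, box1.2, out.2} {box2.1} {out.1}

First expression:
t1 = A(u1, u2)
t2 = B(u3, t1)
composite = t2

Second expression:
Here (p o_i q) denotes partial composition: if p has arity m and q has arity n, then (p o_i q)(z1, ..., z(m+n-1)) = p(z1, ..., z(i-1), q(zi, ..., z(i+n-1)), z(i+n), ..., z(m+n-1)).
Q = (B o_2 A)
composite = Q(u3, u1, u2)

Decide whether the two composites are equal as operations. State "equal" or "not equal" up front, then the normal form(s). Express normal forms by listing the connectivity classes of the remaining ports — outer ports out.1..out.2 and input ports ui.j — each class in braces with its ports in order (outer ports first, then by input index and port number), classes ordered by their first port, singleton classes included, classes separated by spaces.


equal; both compose to {out.1} {out.2, u3.2} {u1.1} {u1.2} {u2.1} {u2.2} {u3.1}


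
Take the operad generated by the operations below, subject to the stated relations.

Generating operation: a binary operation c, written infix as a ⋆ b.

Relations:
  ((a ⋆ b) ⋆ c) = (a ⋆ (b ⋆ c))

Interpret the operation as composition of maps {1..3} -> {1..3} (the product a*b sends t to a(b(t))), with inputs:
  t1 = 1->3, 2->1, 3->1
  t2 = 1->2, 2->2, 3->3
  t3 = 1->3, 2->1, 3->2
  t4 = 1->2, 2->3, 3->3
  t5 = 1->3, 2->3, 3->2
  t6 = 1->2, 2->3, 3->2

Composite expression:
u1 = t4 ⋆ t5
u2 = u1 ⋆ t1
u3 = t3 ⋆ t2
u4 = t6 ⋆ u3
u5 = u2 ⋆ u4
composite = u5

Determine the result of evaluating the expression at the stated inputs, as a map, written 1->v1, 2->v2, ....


1->3, 2->3, 3->3

(t4 ⋆ t5) = 1->3, 2->3, 3->3
((t4 ⋆ t5) ⋆ t1) = 1->3, 2->3, 3->3
(t3 ⋆ t2) = 1->1, 2->1, 3->2
(t6 ⋆ (t3 ⋆ t2)) = 1->2, 2->2, 3->3
(((t4 ⋆ t5) ⋆ t1) ⋆ (t6 ⋆ (t3 ⋆ t2))) = 1->3, 2->3, 3->3


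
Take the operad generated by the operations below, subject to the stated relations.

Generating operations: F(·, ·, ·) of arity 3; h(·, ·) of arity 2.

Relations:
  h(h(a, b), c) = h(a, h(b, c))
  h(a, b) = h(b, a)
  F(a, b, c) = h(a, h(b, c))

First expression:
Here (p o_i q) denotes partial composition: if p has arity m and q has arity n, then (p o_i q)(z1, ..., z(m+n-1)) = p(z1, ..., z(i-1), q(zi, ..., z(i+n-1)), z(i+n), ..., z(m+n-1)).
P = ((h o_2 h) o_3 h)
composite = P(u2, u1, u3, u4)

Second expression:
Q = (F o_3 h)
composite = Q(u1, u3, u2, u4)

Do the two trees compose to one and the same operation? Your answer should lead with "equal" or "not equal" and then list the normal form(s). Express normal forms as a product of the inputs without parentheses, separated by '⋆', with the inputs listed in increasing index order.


equal; both compose to u1 ⋆ u2 ⋆ u3 ⋆ u4


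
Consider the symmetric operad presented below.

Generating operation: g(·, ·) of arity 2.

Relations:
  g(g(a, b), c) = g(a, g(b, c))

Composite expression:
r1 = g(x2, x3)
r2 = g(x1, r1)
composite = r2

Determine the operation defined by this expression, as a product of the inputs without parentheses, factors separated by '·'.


Under associativity of g, the answer is the x's in reading order.
g(x2, x3) unparenthesizes to x2 · x3
g(x1, g(x2, x3)) unparenthesizes to x1 · x2 · x3

x1 · x2 · x3


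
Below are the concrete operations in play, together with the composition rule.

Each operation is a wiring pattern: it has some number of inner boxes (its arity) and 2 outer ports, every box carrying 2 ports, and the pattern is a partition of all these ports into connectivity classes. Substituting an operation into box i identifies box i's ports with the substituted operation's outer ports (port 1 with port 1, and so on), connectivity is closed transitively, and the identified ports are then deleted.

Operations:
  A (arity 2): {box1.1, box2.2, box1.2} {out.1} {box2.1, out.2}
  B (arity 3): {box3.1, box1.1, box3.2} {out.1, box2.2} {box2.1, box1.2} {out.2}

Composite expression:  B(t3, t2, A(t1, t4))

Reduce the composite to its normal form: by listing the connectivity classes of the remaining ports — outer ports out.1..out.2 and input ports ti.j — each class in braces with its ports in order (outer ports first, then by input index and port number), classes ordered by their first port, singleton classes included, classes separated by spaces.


Reachability decides: close wires over B-identified ports.
after A, the pattern on (t1, t4) reads {out.1} {out.2, t4.1} {t1.1, t1.2, t4.2} (out.j = its outer ports)
after B, the pattern on (t3, t2, t1, t4) reads {out.1, t2.2} {out.2} {t1.1, t1.2, t4.2} {t2.1, t3.2} {t3.1, t4.1} (out.j = its outer ports)

{out.1, t2.2} {out.2} {t1.1, t1.2, t4.2} {t2.1, t3.2} {t3.1, t4.1}


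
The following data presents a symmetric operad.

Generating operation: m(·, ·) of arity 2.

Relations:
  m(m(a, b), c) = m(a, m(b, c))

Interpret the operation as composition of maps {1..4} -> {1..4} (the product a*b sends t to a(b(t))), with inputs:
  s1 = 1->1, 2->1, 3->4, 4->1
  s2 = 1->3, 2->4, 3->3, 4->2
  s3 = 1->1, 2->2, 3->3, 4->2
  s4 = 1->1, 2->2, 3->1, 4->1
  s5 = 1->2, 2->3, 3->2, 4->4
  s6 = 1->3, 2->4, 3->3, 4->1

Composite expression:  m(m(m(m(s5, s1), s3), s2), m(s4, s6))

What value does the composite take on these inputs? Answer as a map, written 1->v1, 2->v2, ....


m(s5, s1) = 1->2, 2->2, 3->4, 4->2
m(m(s5, s1), s3) = 1->2, 2->2, 3->4, 4->2
m(m(m(s5, s1), s3), s2) = 1->4, 2->2, 3->4, 4->2
m(s4, s6) = 1->1, 2->1, 3->1, 4->1
m(m(m(m(s5, s1), s3), s2), m(s4, s6)) = 1->4, 2->4, 3->4, 4->4

1->4, 2->4, 3->4, 4->4


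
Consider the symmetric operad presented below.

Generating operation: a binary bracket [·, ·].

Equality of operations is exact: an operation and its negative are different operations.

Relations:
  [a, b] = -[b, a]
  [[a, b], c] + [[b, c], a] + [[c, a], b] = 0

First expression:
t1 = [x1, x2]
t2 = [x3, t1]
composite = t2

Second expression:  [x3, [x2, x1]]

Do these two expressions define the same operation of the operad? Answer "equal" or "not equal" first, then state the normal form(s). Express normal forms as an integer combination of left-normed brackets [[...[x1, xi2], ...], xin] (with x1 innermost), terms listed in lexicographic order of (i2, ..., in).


not equal: they reduce to -[[x1, x2], x3] and [[x1, x2], x3]

The first expression, normalized: -[[x1, x2], x3]
The second expression, normalized: [[x1, x2], x3]
The forms do not match — not equal.


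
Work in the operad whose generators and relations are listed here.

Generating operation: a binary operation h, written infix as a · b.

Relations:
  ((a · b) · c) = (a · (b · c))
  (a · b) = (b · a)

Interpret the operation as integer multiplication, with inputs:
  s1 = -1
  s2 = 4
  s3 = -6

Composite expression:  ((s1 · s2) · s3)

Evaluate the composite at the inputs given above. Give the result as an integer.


24

(s1 · s2) = -4
((s1 · s2) · s3) = 24


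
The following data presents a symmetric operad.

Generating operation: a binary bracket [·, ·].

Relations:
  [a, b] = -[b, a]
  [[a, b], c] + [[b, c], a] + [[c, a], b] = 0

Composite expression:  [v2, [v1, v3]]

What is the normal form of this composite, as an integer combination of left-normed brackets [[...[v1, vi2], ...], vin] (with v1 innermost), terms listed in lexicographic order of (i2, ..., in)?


Expand each bracket as ab - ba; the v1-initial words give the coefficients.
Composite bracket: [v2, [v1, v3]]
Applying ab - ba throughout gives 4 signed words (2^2 = 4).
Keep just the words that open with v1:
  word v1v3v2 has sign -1, contributing -[[v1, v3], v2]

-[[v1, v3], v2]


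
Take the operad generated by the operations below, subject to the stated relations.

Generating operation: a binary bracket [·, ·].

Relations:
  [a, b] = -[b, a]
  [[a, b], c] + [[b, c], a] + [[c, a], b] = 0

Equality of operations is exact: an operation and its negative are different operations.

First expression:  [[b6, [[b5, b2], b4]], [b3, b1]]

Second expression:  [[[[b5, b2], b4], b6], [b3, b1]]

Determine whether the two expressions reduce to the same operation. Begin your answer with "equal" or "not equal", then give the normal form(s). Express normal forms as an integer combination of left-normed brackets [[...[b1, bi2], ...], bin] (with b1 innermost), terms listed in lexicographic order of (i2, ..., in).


not equal; first: [[[[[b1, b3], b2], b5], b4], b6] - [[[[[b1, b3], b4], b2], b5], b6] + [[[[[b1, b3], b4], b5], b2], b6] - [[[[[b1, b3], b5], b2], b4], b6] - [[[[[b1, b3], b6], b2], b5], b4] + [[[[[b1, b3], b6], b4], b2], b5] - [[[[[b1, b3], b6], b4], b5], b2] + [[[[[b1, b3], b6], b5], b2], b4]; second: -[[[[[b1, b3], b2], b5], b4], b6] + [[[[[b1, b3], b4], b2], b5], b6] - [[[[[b1, b3], b4], b5], b2], b6] + [[[[[b1, b3], b5], b2], b4], b6] + [[[[[b1, b3], b6], b2], b5], b4] - [[[[[b1, b3], b6], b4], b2], b5] + [[[[[b1, b3], b6], b4], b5], b2] - [[[[[b1, b3], b6], b5], b2], b4]

The first composite normalizes to [[[[[b1, b3], b2], b5], b4], b6] - [[[[[b1, b3], b4], b2], b5], b6] + [[[[[b1, b3], b4], b5], b2], b6] - [[[[[b1, b3], b5], b2], b4], b6] - [[[[[b1, b3], b6], b2], b5], b4] + [[[[[b1, b3], b6], b4], b2], b5] - [[[[[b1, b3], b6], b4], b5], b2] + [[[[[b1, b3], b6], b5], b2], b4]
The second composite normalizes to -[[[[[b1, b3], b2], b5], b4], b6] + [[[[[b1, b3], b4], b2], b5], b6] - [[[[[b1, b3], b4], b5], b2], b6] + [[[[[b1, b3], b5], b2], b4], b6] + [[[[[b1, b3], b6], b2], b5], b4] - [[[[[b1, b3], b6], b4], b2], b5] + [[[[[b1, b3], b6], b4], b5], b2] - [[[[[b1, b3], b6], b5], b2], b4]
The forms do not match — not equal.


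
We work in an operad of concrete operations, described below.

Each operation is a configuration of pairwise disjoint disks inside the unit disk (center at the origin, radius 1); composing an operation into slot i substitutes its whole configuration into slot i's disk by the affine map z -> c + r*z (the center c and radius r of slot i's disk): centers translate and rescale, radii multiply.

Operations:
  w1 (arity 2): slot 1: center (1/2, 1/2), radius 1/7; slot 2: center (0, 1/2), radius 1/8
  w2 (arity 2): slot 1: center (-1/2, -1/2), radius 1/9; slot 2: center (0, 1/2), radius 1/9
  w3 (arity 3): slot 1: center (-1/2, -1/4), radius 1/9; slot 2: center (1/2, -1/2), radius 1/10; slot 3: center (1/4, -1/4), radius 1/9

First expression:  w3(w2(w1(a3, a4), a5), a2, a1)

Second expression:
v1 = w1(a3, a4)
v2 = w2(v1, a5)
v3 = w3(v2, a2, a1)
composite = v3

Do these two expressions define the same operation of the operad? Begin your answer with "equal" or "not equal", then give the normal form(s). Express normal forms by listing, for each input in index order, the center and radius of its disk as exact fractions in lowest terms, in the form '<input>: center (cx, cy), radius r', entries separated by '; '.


The first expression, normalized: a1: center (1/4, -1/4), radius 1/9; a2: center (1/2, -1/2), radius 1/10; a3: center (-89/162, -97/324), radius 1/567; a4: center (-5/9, -97/324), radius 1/648; a5: center (-1/2, -7/36), radius 1/81
The second expression, normalized: a1: center (1/4, -1/4), radius 1/9; a2: center (1/2, -1/2), radius 1/10; a3: center (-89/162, -97/324), radius 1/567; a4: center (-5/9, -97/324), radius 1/648; a5: center (-1/2, -7/36), radius 1/81
Identical normal forms: equal.

equal; the common form is a1: center (1/4, -1/4), radius 1/9; a2: center (1/2, -1/2), radius 1/10; a3: center (-89/162, -97/324), radius 1/567; a4: center (-5/9, -97/324), radius 1/648; a5: center (-1/2, -7/36), radius 1/81


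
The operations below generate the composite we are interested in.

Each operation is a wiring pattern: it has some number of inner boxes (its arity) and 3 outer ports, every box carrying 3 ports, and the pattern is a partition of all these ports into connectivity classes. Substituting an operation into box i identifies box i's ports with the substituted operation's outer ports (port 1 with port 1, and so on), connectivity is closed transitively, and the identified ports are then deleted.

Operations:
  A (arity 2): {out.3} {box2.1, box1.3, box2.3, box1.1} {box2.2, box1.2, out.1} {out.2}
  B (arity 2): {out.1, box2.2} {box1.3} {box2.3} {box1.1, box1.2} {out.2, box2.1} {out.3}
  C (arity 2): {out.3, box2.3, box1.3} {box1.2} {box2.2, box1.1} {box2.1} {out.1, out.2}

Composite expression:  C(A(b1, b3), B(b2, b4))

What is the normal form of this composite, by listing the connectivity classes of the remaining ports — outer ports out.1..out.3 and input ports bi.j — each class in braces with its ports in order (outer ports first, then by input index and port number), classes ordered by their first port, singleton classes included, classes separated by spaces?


{out.1, out.2} {out.3} {b1.1, b1.3, b3.1, b3.3} {b1.2, b3.2, b4.1} {b2.1, b2.2} {b2.3} {b4.2} {b4.3}

Substituting into C glues patterns; closure does the rest.
after A, the pattern on (b1, b3) reads {out.1, b1.2, b3.2} {out.2} {out.3} {b1.1, b1.3, b3.1, b3.3} (out.j = its outer ports)
after B, the pattern on (b2, b4) reads {out.1, b4.2} {out.2, b4.1} {out.3} {b2.1, b2.2} {b2.3} {b4.3} (out.j = its outer ports)
after C, the pattern on (b1, b3, b2, b4) reads {out.1, out.2} {out.3} {b1.1, b1.3, b3.1, b3.3} {b1.2, b3.2, b4.1} {b2.1, b2.2} {b2.3} {b4.2} {b4.3} (out.j = its outer ports)


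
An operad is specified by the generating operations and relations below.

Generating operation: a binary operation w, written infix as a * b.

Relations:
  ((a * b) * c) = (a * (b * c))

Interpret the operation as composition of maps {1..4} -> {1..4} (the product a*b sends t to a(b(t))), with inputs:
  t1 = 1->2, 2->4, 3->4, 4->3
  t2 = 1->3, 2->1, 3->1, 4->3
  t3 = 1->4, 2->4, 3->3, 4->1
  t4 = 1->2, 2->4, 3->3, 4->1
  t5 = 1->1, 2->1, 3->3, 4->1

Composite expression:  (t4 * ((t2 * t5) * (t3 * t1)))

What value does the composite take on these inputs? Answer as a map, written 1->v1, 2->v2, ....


1->3, 2->3, 3->3, 4->2

(t2 * t5) = 1->3, 2->3, 3->1, 4->3
(t3 * t1) = 1->4, 2->1, 3->1, 4->3
((t2 * t5) * (t3 * t1)) = 1->3, 2->3, 3->3, 4->1
(t4 * ((t2 * t5) * (t3 * t1))) = 1->3, 2->3, 3->3, 4->2


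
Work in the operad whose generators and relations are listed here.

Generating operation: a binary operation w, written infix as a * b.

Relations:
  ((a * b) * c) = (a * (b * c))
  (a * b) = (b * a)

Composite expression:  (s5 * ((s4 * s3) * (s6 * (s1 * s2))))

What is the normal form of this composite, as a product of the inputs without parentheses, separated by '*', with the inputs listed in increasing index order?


s1 * s2 * s3 * s4 * s5 * s6

Reordering under w is free, so list the s-inputs canonically.
(s4 * s3) reduces to s4 * s3
(s1 * s2) reduces to s1 * s2
(s6 * (s1 * s2)) reduces to s6 * s1 * s2
((s4 * s3) * (s6 * (s1 * s2))) reduces to s4 * s3 * s6 * s1 * s2
(s5 * ((s4 * s3) * (s6 * (s1 * s2)))) reduces to s5 * s4 * s3 * s6 * s1 * s2
rearranged into index order: s1 * s2 * s3 * s4 * s5 * s6


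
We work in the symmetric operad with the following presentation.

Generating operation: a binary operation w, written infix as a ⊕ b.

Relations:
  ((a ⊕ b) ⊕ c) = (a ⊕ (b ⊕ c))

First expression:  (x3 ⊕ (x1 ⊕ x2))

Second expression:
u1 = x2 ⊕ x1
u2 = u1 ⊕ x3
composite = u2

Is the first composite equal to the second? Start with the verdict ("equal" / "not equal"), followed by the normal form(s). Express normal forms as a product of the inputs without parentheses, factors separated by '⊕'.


not equal — first x3 ⊕ x1 ⊕ x2, second x2 ⊕ x1 ⊕ x3

The first expression, normalized: x3 ⊕ x1 ⊕ x2
The second expression, normalized: x2 ⊕ x1 ⊕ x3
They disagree, so not equal.


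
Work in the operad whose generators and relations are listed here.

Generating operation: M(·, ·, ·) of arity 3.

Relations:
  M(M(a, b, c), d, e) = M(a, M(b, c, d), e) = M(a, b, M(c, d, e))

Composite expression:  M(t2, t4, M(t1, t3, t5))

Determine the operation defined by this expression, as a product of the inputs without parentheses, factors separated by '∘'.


t2 ∘ t4 ∘ t1 ∘ t3 ∘ t5

All parenthesizations of M agree; list the t-inputs left to right.
M(t1, t3, t5) spells out as t1 ∘ t3 ∘ t5
M(t2, t4, M(t1, t3, t5)) spells out as t2 ∘ t4 ∘ t1 ∘ t3 ∘ t5


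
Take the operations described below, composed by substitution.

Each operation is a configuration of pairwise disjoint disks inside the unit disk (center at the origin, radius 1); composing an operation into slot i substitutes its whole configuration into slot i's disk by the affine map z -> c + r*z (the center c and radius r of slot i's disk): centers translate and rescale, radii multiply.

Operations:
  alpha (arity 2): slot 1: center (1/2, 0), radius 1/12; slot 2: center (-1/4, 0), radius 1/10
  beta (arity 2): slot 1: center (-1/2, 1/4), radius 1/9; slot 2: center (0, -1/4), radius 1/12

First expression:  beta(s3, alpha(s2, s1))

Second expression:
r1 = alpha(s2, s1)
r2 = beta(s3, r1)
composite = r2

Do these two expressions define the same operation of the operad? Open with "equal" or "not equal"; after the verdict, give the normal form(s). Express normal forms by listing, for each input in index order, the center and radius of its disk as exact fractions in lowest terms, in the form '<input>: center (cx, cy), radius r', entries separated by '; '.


equal; the common form is s1: center (-1/48, -1/4), radius 1/120; s2: center (1/24, -1/4), radius 1/144; s3: center (-1/2, 1/4), radius 1/9


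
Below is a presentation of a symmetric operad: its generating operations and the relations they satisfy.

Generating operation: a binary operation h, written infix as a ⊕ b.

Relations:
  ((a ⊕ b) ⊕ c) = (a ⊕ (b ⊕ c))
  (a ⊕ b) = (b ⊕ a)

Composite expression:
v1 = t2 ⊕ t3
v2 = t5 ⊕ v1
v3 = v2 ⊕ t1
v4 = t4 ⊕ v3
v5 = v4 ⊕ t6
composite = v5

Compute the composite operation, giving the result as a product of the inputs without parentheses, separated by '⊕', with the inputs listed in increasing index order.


t1 ⊕ t2 ⊕ t3 ⊕ t4 ⊕ t5 ⊕ t6


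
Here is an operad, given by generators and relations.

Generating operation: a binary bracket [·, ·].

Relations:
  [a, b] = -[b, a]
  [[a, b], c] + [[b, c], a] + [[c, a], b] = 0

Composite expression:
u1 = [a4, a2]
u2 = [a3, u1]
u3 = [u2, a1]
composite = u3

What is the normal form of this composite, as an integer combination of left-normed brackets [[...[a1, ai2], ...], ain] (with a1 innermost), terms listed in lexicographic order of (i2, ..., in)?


Expand each bracket as ab - ba; the a1-initial words give the coefficients.
Composite bracket: [[a3, [a4, a2]], a1]
Under [a, b] = ab - ba we get 8 signed associative words (2^3 = 8).
Words beginning with a1 determine it all:
  a1a2a4a3 appears with sign -1, giving the term -[[[a1, a2], a4], a3]
  a1a3a2a4 appears with sign +1, giving the term +[[[a1, a3], a2], a4]
  a1a3a4a2 appears with sign -1, giving the term -[[[a1, a3], a4], a2]
  a1a4a2a3 appears with sign +1, giving the term +[[[a1, a4], a2], a3]

-[[[a1, a2], a4], a3] + [[[a1, a3], a2], a4] - [[[a1, a3], a4], a2] + [[[a1, a4], a2], a3]


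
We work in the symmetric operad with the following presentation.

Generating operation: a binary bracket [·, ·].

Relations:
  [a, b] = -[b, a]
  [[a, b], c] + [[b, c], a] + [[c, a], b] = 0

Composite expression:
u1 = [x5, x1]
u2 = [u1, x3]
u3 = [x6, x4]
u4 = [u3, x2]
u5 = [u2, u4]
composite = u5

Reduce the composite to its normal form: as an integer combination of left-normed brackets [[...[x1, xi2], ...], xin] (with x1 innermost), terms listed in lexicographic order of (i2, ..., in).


-[[[[[x1, x5], x3], x2], x4], x6] + [[[[[x1, x5], x3], x2], x6], x4] + [[[[[x1, x5], x3], x4], x6], x2] - [[[[[x1, x5], x3], x6], x4], x2]

Left-normed coefficients sit on the x1-initial expansion words.
Composite bracket: [[[x5, x1], x3], [[x6, x4], x2]]
Full expansion: 32 signed words from ab - ba (2^5 = 32).
Coefficients come from the x1-initial words:
  sign of x1x5x3x2x4x6 is -1, so it contributes -[[[[[x1, x5], x3], x2], x4], x6]
  sign of x1x5x3x2x6x4 is +1, so it contributes +[[[[[x1, x5], x3], x2], x6], x4]
  sign of x1x5x3x4x6x2 is +1, so it contributes +[[[[[x1, x5], x3], x4], x6], x2]
  sign of x1x5x3x6x4x2 is -1, so it contributes -[[[[[x1, x5], x3], x6], x4], x2]


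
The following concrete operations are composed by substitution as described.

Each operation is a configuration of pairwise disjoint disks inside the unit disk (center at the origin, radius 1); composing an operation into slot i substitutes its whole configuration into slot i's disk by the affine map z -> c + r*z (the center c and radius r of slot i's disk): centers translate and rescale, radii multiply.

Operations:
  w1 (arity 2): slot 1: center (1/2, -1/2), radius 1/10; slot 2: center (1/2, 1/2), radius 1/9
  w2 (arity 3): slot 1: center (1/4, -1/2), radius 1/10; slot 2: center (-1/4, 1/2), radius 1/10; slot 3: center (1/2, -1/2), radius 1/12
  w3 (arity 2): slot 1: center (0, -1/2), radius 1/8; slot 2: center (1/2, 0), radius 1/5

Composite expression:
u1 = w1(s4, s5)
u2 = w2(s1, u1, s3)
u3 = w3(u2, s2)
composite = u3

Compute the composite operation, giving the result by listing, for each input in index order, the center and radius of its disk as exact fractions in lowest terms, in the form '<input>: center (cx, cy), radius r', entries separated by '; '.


Affine substitution under w3: radii multiply and s-centers shift.
s1: after 2 affine steps, its disk has center (1/32, -9/16), radius 1/80
s4: after 3 affine steps, its disk has center (-1/40, -71/160), radius 1/800
s5: after 3 affine steps, its disk has center (-1/40, -69/160), radius 1/720
s3: after 2 affine steps, its disk has center (1/16, -9/16), radius 1/96
s2: after 1 affine step, its disk has center (1/2, 0), radius 1/5

s1: center (1/32, -9/16), radius 1/80; s2: center (1/2, 0), radius 1/5; s3: center (1/16, -9/16), radius 1/96; s4: center (-1/40, -71/160), radius 1/800; s5: center (-1/40, -69/160), radius 1/720


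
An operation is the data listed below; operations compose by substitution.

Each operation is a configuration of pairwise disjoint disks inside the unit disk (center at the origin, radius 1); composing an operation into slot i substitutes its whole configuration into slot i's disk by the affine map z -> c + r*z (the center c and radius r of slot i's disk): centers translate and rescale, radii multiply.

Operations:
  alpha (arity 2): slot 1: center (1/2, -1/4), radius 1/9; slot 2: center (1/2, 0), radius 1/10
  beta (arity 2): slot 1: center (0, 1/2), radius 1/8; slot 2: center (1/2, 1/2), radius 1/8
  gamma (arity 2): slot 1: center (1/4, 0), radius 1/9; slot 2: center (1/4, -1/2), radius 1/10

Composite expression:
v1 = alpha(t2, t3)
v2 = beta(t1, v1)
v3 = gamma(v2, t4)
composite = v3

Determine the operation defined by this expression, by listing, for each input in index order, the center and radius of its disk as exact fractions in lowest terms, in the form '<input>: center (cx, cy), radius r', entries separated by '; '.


Nesting under gamma composes maps z -> c + r*z down each t-path.
input t1: applying the 2 nested substitutions gives center (1/4, 1/18), radius 1/72
input t2: applying the 3 nested substitutions gives center (5/16, 5/96), radius 1/648
input t3: applying the 3 nested substitutions gives center (5/16, 1/18), radius 1/720
input t4: applying the 1 nested substitution gives center (1/4, -1/2), radius 1/10

t1: center (1/4, 1/18), radius 1/72; t2: center (5/16, 5/96), radius 1/648; t3: center (5/16, 1/18), radius 1/720; t4: center (1/4, -1/2), radius 1/10


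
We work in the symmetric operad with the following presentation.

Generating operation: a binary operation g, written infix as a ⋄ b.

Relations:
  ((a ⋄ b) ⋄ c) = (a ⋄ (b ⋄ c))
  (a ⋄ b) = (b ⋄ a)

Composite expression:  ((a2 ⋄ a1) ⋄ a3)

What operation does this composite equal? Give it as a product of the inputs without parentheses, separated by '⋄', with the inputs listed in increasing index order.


Reordering under g is free, so list the a-inputs canonically.
(a2 ⋄ a1) linearizes to a2 ⋄ a1
((a2 ⋄ a1) ⋄ a3) linearizes to a2 ⋄ a1 ⋄ a3
sorting the factors by input index: a1 ⋄ a2 ⋄ a3

a1 ⋄ a2 ⋄ a3


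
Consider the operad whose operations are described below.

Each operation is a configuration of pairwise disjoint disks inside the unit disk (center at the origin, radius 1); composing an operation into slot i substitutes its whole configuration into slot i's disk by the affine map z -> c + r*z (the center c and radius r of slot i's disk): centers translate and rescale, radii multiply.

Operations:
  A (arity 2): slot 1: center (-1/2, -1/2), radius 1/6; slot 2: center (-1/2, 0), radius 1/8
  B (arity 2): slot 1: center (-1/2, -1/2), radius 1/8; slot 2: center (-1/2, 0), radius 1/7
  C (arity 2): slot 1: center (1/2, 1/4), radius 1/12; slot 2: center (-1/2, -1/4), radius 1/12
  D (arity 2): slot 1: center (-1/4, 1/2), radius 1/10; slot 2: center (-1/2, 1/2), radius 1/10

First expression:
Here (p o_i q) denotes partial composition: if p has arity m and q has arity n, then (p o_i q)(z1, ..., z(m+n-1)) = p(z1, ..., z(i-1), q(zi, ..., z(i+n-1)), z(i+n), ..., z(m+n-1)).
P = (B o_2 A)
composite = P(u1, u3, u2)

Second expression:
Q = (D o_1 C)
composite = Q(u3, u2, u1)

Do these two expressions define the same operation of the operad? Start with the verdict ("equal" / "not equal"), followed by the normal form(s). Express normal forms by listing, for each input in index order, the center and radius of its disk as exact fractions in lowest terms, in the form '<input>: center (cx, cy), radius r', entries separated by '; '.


not equal — first u1: center (-1/2, -1/2), radius 1/8; u2: center (-4/7, 0), radius 1/56; u3: center (-4/7, -1/14), radius 1/42, second u1: center (-1/2, 1/2), radius 1/10; u2: center (-3/10, 19/40), radius 1/120; u3: center (-1/5, 21/40), radius 1/120

Normal form of the first expression: u1: center (-1/2, -1/2), radius 1/8; u2: center (-4/7, 0), radius 1/56; u3: center (-4/7, -1/14), radius 1/42
Normal form of the second expression: u1: center (-1/2, 1/2), radius 1/10; u2: center (-3/10, 19/40), radius 1/120; u3: center (-1/5, 21/40), radius 1/120
Distinct normal forms: not equal.
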